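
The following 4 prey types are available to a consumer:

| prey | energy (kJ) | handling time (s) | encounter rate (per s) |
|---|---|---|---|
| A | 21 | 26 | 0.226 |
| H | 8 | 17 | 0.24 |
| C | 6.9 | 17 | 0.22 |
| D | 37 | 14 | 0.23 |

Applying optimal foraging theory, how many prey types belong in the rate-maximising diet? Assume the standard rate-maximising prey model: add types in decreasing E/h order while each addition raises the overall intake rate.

E/h in descending order: D 2.64, A 0.808, H 0.471, C 0.406 kJ/s. The optimal diet is the largest prefix of this list for which every included type satisfies E_i/h_i > R on the types above it.
Rate on top 1: 2.017. A: 0.808 < 2.017 → exclude; stop.
Optimal diet: D — 1 of 4 types.

1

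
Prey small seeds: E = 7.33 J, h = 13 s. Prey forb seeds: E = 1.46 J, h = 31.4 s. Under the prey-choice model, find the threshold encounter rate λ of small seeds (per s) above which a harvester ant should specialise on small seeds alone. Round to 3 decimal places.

Drop forb seeds once their profitability E₂/h₂ falls below the rate achievable on small seeds alone: E₂/h₂ = λE₁/(1 + λh₁).
Solve for λ: λE₁h₂ = E₂(1 + λh₁) → λ(E₁h₂ − E₂h₁) = E₂ → λ = E₂/(E₁h₂ − E₂h₁).
λ = 1.46/(7.33×31.4 − 1.46×13) = 1.46/211.2 = 0.006913 per s.

0.007 per s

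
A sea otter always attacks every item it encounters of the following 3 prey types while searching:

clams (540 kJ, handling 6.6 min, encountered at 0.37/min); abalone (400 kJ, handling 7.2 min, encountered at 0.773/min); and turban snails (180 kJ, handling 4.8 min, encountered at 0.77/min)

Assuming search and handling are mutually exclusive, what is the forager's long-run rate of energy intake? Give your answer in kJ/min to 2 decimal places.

Energy encountered per unit search time: 0.37×540 + 0.773×400 + 0.77×180 = 647.6 kJ/min.
Handling time per unit search time: 0.37×6.6 + 0.773×7.2 + 0.77×4.8 = 11.7.
Rate = 647.6/(1 + 11.7) = 50.98 kJ/min.

50.98 kJ/min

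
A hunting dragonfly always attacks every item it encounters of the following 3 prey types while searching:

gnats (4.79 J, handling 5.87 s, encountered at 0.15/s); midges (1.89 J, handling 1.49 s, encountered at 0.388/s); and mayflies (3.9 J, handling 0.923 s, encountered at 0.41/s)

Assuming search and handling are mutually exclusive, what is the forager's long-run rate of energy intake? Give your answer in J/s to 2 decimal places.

R = (0.15×4.79 + 0.388×1.89 + 0.41×3.9) / (1 + 0.15×5.87 + 0.388×1.49 + 0.41×0.923) = 3.051/2.837 = 1.075 J/s.

1.08 J/s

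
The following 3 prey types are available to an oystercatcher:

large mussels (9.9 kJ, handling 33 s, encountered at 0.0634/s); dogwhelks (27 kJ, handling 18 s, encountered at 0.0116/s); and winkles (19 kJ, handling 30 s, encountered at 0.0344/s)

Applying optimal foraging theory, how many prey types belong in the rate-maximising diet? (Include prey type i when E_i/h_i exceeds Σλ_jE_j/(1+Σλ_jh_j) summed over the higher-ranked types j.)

2

Rank by E/h (kJ/s): dogwhelks 1.5, winkles 0.633, large mussels 0.3. Include each in turn until the next type's E/h falls below the running intake rate.
Rate on top 1: 0.2591. winkles: 0.633 > 0.2591 → include.
Rate on top 2: 0.4315. large mussels: 0.3 < 0.4315 → exclude; stop.
Optimal diet: dogwhelks, winkles — 2 of 3 types.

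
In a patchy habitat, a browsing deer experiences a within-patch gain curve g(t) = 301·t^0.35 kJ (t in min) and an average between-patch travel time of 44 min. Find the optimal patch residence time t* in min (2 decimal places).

By the marginal value theorem, leave when the instantaneous gain rate g'(t) equals the habitat-wide average g(t)/(T + t).
g'(t) = 0.35·301·t^-0.65. Setting 0.35·301·t^-0.65 = 301·t^0.35/(44+t) gives 0.35(44+t) = t, so 0.65·t = 0.35×44.
t* = 0.35×44/0.65 = 23.69 min.

23.69 min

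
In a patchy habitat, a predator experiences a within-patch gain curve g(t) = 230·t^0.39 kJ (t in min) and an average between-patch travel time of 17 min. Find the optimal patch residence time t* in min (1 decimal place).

10.9 min

By the marginal value theorem, leave when the instantaneous gain rate g'(t) equals the habitat-wide average g(t)/(T + t).
g'(t) = 0.39·230·t^-0.61. Setting 0.39·230·t^-0.61 = 230·t^0.39/(17+t) gives 0.39(17+t) = t, so 0.61·t = 0.39×17.
t* = 0.39×17/0.61 = 10.87 min.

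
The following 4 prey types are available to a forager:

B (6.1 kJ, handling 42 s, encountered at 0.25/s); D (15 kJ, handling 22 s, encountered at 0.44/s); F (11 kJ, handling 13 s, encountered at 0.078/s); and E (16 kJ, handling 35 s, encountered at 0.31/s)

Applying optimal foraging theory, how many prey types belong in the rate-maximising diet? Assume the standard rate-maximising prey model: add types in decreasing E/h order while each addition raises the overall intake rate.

Profitabilities (E/h, kJ/s): F 0.846, D 0.682, E 0.457, B 0.145. Add prey in this order while the next type's profitability exceeds the intake rate on those already taken.
Rate on top 1: 0.426. D: 0.682 > 0.426 → include.
Rate on top 2: 0.6378. E: 0.457 < 0.6378 → exclude; stop.
Optimal diet: F, D — 2 of 4 types.

2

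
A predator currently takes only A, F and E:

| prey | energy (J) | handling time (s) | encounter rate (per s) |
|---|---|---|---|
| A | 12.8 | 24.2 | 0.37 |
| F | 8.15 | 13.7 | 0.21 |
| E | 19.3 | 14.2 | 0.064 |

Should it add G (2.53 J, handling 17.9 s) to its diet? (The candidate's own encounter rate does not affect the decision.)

No

Intake rate on the current diet: R = (0.37×12.8 + 0.21×8.15 + 0.064×19.3) / (1 + 0.37×24.2 + 0.21×13.7 + 0.064×14.2) = 7.683/13.74 = 0.5592 J/s.
G: E/h = 2.53/17.9 = 0.1413 J/s.
Since 0.1413 < R, time spent handling G is better spent searching.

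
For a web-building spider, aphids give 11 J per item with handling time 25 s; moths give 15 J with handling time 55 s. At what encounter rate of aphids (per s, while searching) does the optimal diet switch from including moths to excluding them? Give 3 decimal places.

0.065 per s

At the threshold, the rate on aphids alone equals the profitability of moths: λ·11/(1 + λ·25) = 15/55 = 0.2727.
Rearranging, λ(11 − 0.2727×25) = 0.2727, so λ = 0.2727/4.182 = 0.06522 per s.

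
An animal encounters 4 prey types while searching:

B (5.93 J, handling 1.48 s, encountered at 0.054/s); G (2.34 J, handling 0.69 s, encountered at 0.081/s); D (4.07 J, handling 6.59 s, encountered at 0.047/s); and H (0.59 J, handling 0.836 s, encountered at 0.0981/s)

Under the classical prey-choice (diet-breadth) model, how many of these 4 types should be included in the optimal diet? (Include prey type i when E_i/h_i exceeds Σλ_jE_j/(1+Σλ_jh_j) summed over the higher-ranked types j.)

4

E/h in descending order: B 4.01, G 3.39, H 0.706, D 0.618 J/s. The optimal diet is the largest prefix of this list for which every included type satisfies E_i/h_i > R on the types above it.
Rate on top 1: 0.2965. G: 3.39 > 0.2965 → include.
Rate on top 2: 0.4488. H: 0.706 > 0.4488 → include.
Rate on top 3: 0.4661. D: 0.618 > 0.4661 → include.
Optimal diet: B, G, H, D — 4 of 4 types.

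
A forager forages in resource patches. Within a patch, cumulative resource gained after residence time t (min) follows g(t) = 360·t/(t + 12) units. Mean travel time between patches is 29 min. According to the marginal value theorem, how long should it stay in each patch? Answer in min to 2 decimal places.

18.65 min

Maximise g(t)/(T+t): set derivative to zero → g'(t)(T+t) = g(t).
g'(t) = 360·12/(t + 12)². Setting 360·12/(t+12)² = 360t/[(t+12)(29+t)] gives 12(29+t) = t(t+12), so t² = 12×29 = 348.
t* = √348 = 18.65 min.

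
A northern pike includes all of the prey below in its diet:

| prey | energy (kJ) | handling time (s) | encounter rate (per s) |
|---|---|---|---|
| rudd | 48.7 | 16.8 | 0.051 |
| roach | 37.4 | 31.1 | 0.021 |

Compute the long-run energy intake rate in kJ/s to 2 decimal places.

1.30 kJ/s

Energy encountered per unit search time: 0.051×48.7 + 0.021×37.4 = 3.269 kJ/s.
Handling time per unit search time: 0.051×16.8 + 0.021×31.1 = 1.51.
Rate = 3.269/(1 + 1.51) = 1.302 kJ/s.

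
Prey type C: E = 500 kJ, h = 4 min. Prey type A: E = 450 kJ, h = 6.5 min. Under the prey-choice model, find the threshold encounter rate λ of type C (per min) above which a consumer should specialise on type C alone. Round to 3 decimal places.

0.310 per min

The zero-one rule: include type A iff E₂/h₂ > λE₁/(1+λh₁). Equality gives the switch point.
λE₁h₂ = E₂ + λE₂h₁ ⇒ λ = E₂/(E₁h₂ − E₂h₁) = 450/(3250 − 1800) = 0.3103 per min.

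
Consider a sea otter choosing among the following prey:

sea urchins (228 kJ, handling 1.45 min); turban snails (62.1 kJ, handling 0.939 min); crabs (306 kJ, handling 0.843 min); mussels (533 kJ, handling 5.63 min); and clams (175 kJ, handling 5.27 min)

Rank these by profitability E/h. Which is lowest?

clams

In descending order of E/h:
crabs: 306/0.843 = 363 kJ/min
sea urchins: 228/1.45 = 157 kJ/min
mussels: 533/5.63 = 94.7 kJ/min
turban snails: 62.1/0.939 = 66.1 kJ/min
clams: 175/5.27 = 33.2 kJ/min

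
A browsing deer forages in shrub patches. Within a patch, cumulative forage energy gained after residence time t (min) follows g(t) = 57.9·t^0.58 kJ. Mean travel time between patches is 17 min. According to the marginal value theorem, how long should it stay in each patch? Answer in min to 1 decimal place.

23.5 min

By the marginal value theorem, leave when the instantaneous gain rate g'(t) equals the habitat-wide average g(t)/(T + t).
g'(t) = 0.58·57.9·t^-0.42. Setting 0.58·57.9·t^-0.42 = 57.9·t^0.58/(17+t) gives 0.58(17+t) = t, so 0.42·t = 0.58×17.
t* = 0.58×17/0.42 = 23.48 min.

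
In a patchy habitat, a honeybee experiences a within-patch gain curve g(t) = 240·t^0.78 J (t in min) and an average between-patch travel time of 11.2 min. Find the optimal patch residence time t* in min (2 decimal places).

39.71 min

Optimal t* satisfies g'(t*) = g(t*)/(T + t*).
g'(t) = 0.78·240·t^-0.22. Setting 0.78·240·t^-0.22 = 240·t^0.78/(11.2+t) gives 0.78(11.2+t) = t, so 0.22·t = 0.78×11.2.
t* = 0.78×11.2/0.22 = 39.71 min.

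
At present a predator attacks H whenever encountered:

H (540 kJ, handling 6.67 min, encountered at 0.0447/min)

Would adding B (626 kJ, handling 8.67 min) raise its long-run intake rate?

Yes

Current rate: (0.0447×540)/(1 + 0.0447×6.67) = 18.59 kJ/min.
Profitability of B: 626/8.67 = 72.2 kJ/min.
Since 72.2 > R, including B increases the long-run rate.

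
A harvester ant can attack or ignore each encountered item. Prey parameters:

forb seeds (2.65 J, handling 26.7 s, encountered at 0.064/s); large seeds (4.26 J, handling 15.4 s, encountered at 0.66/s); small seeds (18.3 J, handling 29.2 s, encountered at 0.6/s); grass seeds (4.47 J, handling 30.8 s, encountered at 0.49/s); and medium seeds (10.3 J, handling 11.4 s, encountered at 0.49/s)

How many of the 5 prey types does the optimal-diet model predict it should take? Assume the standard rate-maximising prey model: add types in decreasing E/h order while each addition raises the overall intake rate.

1

Rank by E/h (J/s): medium seeds 0.904, small seeds 0.627, large seeds 0.277, grass seeds 0.145, forb seeds 0.0993. Include each in turn until the next type's E/h falls below the running intake rate.
Rate on top 1: 0.7663. small seeds: 0.627 < 0.7663 → exclude; stop.
Optimal diet: medium seeds — 1 of 5 types.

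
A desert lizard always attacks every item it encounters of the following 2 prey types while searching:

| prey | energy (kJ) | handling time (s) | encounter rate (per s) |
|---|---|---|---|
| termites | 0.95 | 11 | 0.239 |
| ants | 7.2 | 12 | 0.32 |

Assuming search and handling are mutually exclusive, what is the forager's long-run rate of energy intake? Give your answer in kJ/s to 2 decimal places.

0.34 kJ/s

R = Σλ_iE_i / (1 + Σλ_ih_i)
Numerator: 0.239×0.95 + 0.32×7.2 = 2.531
Denominator: 1 + 0.239×11 + 0.32×12 = 7.469
R = 2.531/7.469 = 0.3389 kJ/s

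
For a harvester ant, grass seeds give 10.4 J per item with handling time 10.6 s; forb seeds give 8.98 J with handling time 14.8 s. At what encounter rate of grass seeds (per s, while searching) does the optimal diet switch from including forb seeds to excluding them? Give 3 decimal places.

0.153 per s

Drop forb seeds once their profitability E₂/h₂ falls below the rate achievable on grass seeds alone: E₂/h₂ = λE₁/(1 + λh₁).
Solve for λ: λE₁h₂ = E₂(1 + λh₁) → λ(E₁h₂ − E₂h₁) = E₂ → λ = E₂/(E₁h₂ − E₂h₁).
λ = 8.98/(10.4×14.8 − 8.98×10.6) = 8.98/58.73 = 0.1529 per s.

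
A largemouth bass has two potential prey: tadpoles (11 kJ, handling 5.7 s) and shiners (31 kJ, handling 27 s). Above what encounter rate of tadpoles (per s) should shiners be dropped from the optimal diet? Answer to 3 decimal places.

At the threshold, the rate on tadpoles alone equals the profitability of shiners: λ·11/(1 + λ·5.7) = 31/27 = 1.148.
Rearranging, λ(11 − 1.148×5.7) = 1.148, so λ = 1.148/4.456 = 0.2577 per s.

0.258 per s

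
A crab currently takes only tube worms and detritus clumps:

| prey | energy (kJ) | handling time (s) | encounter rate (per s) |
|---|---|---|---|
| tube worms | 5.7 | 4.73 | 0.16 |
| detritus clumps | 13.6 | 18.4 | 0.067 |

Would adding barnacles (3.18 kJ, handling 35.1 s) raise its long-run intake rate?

Current rate: (0.16×5.7 + 0.067×13.6)/(1 + 0.16×4.73 + 0.067×18.4) = 0.6098 kJ/s.
barnacles: E/h = 3.18/35.1 = 0.0906 kJ/s.
Since 0.0906 < R, time spent handling barnacles is better spent searching.

No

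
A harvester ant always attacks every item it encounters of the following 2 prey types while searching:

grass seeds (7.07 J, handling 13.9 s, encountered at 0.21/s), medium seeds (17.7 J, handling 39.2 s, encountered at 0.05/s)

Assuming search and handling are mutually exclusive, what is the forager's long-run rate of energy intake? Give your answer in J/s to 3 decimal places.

0.403 J/s

Energy encountered per unit search time: 0.21×7.07 + 0.05×17.7 = 2.37 J/s.
Handling time per unit search time: 0.21×13.9 + 0.05×39.2 = 4.879.
Rate = 2.37/(1 + 4.879) = 0.4031 J/s.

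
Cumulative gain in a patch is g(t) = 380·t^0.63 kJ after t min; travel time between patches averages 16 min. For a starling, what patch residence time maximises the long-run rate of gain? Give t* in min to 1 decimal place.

27.2 min

Optimal t* satisfies g'(t*) = g(t*)/(T + t*).
g'(t) = 0.63·380·t^-0.37. Setting 0.63·380·t^-0.37 = 380·t^0.63/(16+t) gives 0.63(16+t) = t, so 0.37·t = 0.63×16.
t* = 0.63×16/0.37 = 27.24 min.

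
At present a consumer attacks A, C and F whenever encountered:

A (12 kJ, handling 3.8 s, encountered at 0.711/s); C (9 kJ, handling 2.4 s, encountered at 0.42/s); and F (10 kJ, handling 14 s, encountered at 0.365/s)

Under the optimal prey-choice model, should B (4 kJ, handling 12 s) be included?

Current rate: (0.711×12 + 0.42×9 + 0.365×10)/(1 + 0.711×3.8 + 0.42×2.4 + 0.365×14) = 1.625 kJ/s.
B: E/h = 4/12 = 0.3333 kJ/s.
Since 0.3333 < R, time spent handling B is better spent searching.

No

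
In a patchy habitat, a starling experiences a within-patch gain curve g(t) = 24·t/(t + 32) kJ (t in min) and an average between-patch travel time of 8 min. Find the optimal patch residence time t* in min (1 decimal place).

By the marginal value theorem, leave when the instantaneous gain rate g'(t) equals the habitat-wide average g(t)/(T + t).
g'(t) = 24·32/(t + 32)². Setting 24·32/(t+32)² = 24t/[(t+32)(8+t)] gives 32(8+t) = t(t+32), so t² = 32×8 = 256.
t* = √256 = 16 min.

16.0 min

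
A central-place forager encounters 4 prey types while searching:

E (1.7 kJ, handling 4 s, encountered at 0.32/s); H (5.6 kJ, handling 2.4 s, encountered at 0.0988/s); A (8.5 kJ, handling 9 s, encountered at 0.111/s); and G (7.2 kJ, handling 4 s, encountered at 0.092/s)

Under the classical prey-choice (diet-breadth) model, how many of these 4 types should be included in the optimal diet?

3

Rank by E/h (kJ/s): H 2.33, G 1.8, A 0.944, E 0.425. Include each in turn until the next type's E/h falls below the running intake rate.
Rate on top 1: 0.4472. G: 1.8 > 0.4472 → include.
Rate on top 2: 0.7574. A: 0.944 > 0.7574 → include.
Rate on top 3: 0.8291. E: 0.425 < 0.8291 → exclude; stop.
Optimal diet: H, G, A — 3 of 4 types.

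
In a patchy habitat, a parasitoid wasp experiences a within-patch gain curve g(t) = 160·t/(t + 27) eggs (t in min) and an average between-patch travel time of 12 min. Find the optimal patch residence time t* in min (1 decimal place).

18.0 min

By the marginal value theorem, leave when the instantaneous gain rate g'(t) equals the habitat-wide average g(t)/(T + t).
g'(t) = 160·27/(t + 27)². Setting 160·27/(t+27)² = 160t/[(t+27)(12+t)] gives 27(12+t) = t(t+27), so t² = 27×12 = 324.
t* = √324 = 18 min.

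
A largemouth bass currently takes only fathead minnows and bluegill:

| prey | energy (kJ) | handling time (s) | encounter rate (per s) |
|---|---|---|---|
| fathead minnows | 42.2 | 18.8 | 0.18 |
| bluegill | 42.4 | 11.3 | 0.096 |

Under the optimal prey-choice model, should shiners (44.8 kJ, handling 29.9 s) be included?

On fathead minnows and bluegill alone, R = ΣλE/(1+Σλh) = 11.67/5.469 = 2.133 kJ/s.
shiners: E/h = 44.8/29.9 = 1.498 kJ/s.
1.498 < 2.133, so adding shiners would lower the average — exclude it.

No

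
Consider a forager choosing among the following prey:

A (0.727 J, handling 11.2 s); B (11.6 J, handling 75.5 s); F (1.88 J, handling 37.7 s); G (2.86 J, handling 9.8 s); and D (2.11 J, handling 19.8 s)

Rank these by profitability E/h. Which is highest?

G

In descending order of E/h:
G: 2.86/9.8 = 0.292 J/s
B: 11.6/75.5 = 0.154 J/s
D: 2.11/19.8 = 0.107 J/s
A: 0.727/11.2 = 0.0649 J/s
F: 1.88/37.7 = 0.0499 J/s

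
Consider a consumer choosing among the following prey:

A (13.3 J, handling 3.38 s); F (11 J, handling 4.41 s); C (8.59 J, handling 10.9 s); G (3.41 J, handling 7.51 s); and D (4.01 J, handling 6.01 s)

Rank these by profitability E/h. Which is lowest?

Profitability E/h (J/s): A = 13.3/3.38 = 3.93, F = 11/4.41 = 2.49, C = 8.59/10.9 = 0.788, G = 3.41/7.51 = 0.454, D = 4.01/6.01 = 0.667.
Ranked: A > F > C > D > G.

G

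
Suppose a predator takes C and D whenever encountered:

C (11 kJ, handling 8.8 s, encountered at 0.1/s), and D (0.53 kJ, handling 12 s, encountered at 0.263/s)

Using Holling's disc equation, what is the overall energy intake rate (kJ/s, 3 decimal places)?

Energy encountered per unit search time: 0.1×11 + 0.263×0.53 = 1.239 kJ/s.
Handling time per unit search time: 0.1×8.8 + 0.263×12 = 4.036.
Rate = 1.239/(1 + 4.036) = 0.2461 kJ/s.

0.246 kJ/s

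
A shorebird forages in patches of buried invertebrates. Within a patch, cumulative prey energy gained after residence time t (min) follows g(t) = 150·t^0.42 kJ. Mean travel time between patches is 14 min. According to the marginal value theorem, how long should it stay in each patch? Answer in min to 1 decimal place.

Maximise g(t)/(T+t): set derivative to zero → g'(t)(T+t) = g(t).
g'(t) = 0.42·150·t^-0.58. Setting 0.42·150·t^-0.58 = 150·t^0.42/(14+t) gives 0.42(14+t) = t, so 0.58·t = 0.42×14.
t* = 0.42×14/0.58 = 10.14 min.

10.1 min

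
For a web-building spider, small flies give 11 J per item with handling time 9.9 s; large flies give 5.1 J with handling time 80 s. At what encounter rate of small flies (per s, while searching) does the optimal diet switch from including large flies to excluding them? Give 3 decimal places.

0.006 per s

At the threshold, the rate on small flies alone equals the profitability of large flies: λ·11/(1 + λ·9.9) = 5.1/80 = 0.06375.
Rearranging, λ(11 − 0.06375×9.9) = 0.06375, so λ = 0.06375/10.37 = 0.006148 per s.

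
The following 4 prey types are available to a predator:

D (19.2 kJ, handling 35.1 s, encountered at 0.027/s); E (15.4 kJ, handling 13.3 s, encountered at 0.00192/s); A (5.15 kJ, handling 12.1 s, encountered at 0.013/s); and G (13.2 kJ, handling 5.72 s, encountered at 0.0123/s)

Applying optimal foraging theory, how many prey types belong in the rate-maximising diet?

4

E/h in descending order: G 2.31, E 1.16, D 0.547, A 0.426 kJ/s. The optimal diet is the largest prefix of this list for which every included type satisfies E_i/h_i > R on the types above it.
Rate on top 1: 0.1517. E: 1.16 > 0.1517 → include.
Rate on top 2: 0.1751. D: 0.547 > 0.1751 → include.
Rate on top 3: 0.3476. A: 0.426 > 0.3476 → include.
Optimal diet: G, E, D, A — 4 of 4 types.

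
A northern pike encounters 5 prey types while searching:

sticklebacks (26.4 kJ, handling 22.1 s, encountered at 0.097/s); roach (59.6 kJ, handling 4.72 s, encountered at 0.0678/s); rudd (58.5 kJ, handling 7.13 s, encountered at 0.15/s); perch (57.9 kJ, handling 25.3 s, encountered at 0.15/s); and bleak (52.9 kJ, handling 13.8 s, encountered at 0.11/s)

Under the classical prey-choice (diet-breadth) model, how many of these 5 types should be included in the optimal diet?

2

Profitabilities (E/h, kJ/s): roach 12.6, rudd 8.2, bleak 3.83, perch 2.29, sticklebacks 1.19. Add prey in this order while the next type's profitability exceeds the intake rate on those already taken.
Rate on top 1: 3.061. rudd: 8.2 > 3.061 → include.
Rate on top 2: 5.363. bleak: 3.83 < 5.363 → exclude; stop.
Optimal diet: roach, rudd — 2 of 5 types.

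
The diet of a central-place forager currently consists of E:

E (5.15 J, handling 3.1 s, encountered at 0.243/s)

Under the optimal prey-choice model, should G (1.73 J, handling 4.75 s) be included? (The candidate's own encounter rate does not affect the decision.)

No

Current rate: (0.243×5.15)/(1 + 0.243×3.1) = 0.7138 J/s.
Profitability of G: 1.73/4.75 = 0.3642 J/s.
0.3642 < 0.7138, so adding G would lower the average — exclude it.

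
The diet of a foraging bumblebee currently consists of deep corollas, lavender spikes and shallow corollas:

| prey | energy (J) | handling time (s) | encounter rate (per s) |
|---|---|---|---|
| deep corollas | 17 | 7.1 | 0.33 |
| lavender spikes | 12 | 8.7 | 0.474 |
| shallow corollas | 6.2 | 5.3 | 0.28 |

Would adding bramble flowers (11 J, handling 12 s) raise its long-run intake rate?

Current rate: (0.33×17 + 0.474×12 + 0.28×6.2)/(1 + 0.33×7.1 + 0.474×8.7 + 0.28×5.3) = 1.456 J/s.
Profitability of bramble flowers: 11/12 = 0.9167 J/s.
Since 0.9167 < R, time spent handling bramble flowers is better spent searching.

No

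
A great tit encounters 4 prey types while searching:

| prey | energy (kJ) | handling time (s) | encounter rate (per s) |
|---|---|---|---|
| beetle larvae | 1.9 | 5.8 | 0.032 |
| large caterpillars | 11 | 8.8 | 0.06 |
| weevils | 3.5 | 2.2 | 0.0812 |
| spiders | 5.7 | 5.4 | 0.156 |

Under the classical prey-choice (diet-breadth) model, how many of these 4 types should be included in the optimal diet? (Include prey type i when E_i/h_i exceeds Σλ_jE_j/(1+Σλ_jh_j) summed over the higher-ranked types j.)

Rank by E/h (kJ/s): weevils 1.59, large caterpillars 1.25, spiders 1.06, beetle larvae 0.328. Include each in turn until the next type's E/h falls below the running intake rate.
Rate on top 1: 0.2411. large caterpillars: 1.25 > 0.2411 → include.
Rate on top 2: 0.5533. spiders: 1.06 > 0.5533 → include.
Rate on top 3: 0.7193. beetle larvae: 0.328 < 0.7193 → exclude; stop.
Optimal diet: weevils, large caterpillars, spiders — 3 of 4 types.

3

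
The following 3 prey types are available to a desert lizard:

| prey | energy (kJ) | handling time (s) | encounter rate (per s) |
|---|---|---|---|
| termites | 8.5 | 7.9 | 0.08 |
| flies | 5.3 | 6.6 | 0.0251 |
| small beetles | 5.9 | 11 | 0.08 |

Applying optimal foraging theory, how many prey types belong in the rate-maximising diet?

3

Profitabilities (E/h, kJ/s): termites 1.08, flies 0.803, small beetles 0.536. Add prey in this order while the next type's profitability exceeds the intake rate on those already taken.
Rate on top 1: 0.4167. flies: 0.803 > 0.4167 → include.
Rate on top 2: 0.4523. small beetles: 0.536 > 0.4523 → include.
Optimal diet: termites, flies, small beetles — 3 of 3 types.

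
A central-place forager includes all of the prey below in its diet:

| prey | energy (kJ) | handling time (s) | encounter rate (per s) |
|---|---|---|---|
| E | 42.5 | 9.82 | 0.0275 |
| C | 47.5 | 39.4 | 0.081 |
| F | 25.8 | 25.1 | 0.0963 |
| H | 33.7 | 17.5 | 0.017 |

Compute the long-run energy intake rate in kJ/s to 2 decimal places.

1.13 kJ/s

Energy encountered per unit search time: 0.0275×42.5 + 0.081×47.5 + 0.0963×25.8 + 0.017×33.7 = 8.074 kJ/s.
Handling time per unit search time: 0.0275×9.82 + 0.081×39.4 + 0.0963×25.1 + 0.017×17.5 = 6.176.
Rate = 8.074/(1 + 6.176) = 1.125 kJ/s.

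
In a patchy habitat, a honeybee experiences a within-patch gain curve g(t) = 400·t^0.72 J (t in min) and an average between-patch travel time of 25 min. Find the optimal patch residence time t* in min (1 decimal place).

By the marginal value theorem, leave when the instantaneous gain rate g'(t) equals the habitat-wide average g(t)/(T + t).
g'(t) = 0.72·400·t^-0.28. Setting 0.72·400·t^-0.28 = 400·t^0.72/(25+t) gives 0.72(25+t) = t, so 0.28·t = 0.72×25.
t* = 0.72×25/0.28 = 64.29 min.

64.3 min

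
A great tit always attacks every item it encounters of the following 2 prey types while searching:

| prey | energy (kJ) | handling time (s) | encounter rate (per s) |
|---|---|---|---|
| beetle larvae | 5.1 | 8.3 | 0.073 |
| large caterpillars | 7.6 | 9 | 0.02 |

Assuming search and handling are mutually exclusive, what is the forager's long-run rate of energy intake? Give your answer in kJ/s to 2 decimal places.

0.29 kJ/s

R = Σλ_iE_i / (1 + Σλ_ih_i)
Numerator: 0.073×5.1 + 0.02×7.6 = 0.5243
Denominator: 1 + 0.073×8.3 + 0.02×9 = 1.786
R = 0.5243/1.786 = 0.2936 kJ/s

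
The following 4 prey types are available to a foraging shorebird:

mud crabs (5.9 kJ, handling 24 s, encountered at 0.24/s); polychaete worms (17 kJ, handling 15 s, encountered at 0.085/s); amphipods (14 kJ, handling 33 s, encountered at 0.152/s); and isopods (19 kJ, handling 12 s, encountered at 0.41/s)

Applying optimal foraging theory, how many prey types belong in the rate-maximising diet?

1

Rank by E/h (kJ/s): isopods 1.58, polychaete worms 1.13, amphipods 0.424, mud crabs 0.246. Include each in turn until the next type's E/h falls below the running intake rate.
Rate on top 1: 1.316. polychaete worms: 1.13 < 1.316 → exclude; stop.
Optimal diet: isopods — 1 of 4 types.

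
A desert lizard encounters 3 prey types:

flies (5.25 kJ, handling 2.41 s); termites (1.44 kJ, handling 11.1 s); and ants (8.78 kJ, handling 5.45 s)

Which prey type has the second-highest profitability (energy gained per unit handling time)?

Profitability E/h (kJ/s): flies = 5.25/2.41 = 2.18, termites = 1.44/11.1 = 0.13, ants = 8.78/5.45 = 1.61.
Ranked: flies > ants > termites.

ants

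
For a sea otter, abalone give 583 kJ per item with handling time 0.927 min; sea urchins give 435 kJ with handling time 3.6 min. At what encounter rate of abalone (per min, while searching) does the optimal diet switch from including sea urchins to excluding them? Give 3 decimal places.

0.257 per min

The zero-one rule: include sea urchins iff E₂/h₂ > λE₁/(1+λh₁). Equality gives the switch point.
λE₁h₂ = E₂ + λE₂h₁ ⇒ λ = E₂/(E₁h₂ − E₂h₁) = 435/(2099 − 403.2) = 0.2566 per min.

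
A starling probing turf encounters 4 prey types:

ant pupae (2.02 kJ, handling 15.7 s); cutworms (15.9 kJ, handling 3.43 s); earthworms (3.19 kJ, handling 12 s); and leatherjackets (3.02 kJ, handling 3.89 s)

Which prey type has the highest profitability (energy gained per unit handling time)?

In descending order of E/h:
cutworms: 15.9/3.43 = 4.64 kJ/s
leatherjackets: 3.02/3.89 = 0.776 kJ/s
earthworms: 3.19/12 = 0.266 kJ/s
ant pupae: 2.02/15.7 = 0.129 kJ/s

cutworms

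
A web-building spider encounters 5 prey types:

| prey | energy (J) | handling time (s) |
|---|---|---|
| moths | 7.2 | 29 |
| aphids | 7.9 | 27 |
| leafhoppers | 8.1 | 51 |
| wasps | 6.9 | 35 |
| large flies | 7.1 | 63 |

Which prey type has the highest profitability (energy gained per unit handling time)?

Profitability E/h (J/s): moths = 7.2/29 = 0.248, aphids = 7.9/27 = 0.293, leafhoppers = 8.1/51 = 0.159, wasps = 6.9/35 = 0.197, large flies = 7.1/63 = 0.113.
Ranked: aphids > moths > wasps > leafhoppers > large flies.

aphids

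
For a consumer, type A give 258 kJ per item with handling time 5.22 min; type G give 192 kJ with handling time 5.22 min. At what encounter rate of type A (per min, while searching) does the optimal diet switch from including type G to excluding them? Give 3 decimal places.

Drop type G once their profitability E₂/h₂ falls below the rate achievable on type A alone: E₂/h₂ = λE₁/(1 + λh₁).
Solve for λ: λE₁h₂ = E₂(1 + λh₁) → λ(E₁h₂ − E₂h₁) = E₂ → λ = E₂/(E₁h₂ − E₂h₁).
λ = 192/(258×5.22 − 192×5.22) = 192/344.5 = 0.5573 per min.

0.557 per min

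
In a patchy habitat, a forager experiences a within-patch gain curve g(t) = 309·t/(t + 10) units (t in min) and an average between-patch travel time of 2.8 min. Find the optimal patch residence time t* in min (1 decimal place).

Maximise g(t)/(T+t): set derivative to zero → g'(t)(T+t) = g(t).
g'(t) = 309·10/(t + 10)². Setting 309·10/(t+10)² = 309t/[(t+10)(2.8+t)] gives 10(2.8+t) = t(t+10), so t² = 10×2.8 = 28.
t* = √28 = 5.292 min.

5.3 min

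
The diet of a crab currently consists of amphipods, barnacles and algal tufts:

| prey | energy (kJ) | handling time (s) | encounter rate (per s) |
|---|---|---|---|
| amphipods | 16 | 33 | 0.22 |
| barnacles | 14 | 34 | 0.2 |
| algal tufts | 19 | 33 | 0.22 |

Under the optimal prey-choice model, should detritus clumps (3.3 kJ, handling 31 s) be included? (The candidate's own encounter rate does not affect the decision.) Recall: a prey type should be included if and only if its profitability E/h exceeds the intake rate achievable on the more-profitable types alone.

No

On amphipods, barnacles and algal tufts alone, R = ΣλE/(1+Σλh) = 10.5/22.32 = 0.4704 kJ/s.
Profitability of detritus clumps: 3.3/31 = 0.1065 kJ/s.
0.1065 < 0.4704, so adding detritus clumps would lower the average — exclude it.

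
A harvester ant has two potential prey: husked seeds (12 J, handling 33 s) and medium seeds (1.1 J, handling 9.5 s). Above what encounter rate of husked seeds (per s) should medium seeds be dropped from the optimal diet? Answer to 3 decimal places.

0.014 per s

The zero-one rule: include medium seeds iff E₂/h₂ > λE₁/(1+λh₁). Equality gives the switch point.
λE₁h₂ = E₂ + λE₂h₁ ⇒ λ = E₂/(E₁h₂ − E₂h₁) = 1.1/(114 − 36.3) = 0.01416 per s.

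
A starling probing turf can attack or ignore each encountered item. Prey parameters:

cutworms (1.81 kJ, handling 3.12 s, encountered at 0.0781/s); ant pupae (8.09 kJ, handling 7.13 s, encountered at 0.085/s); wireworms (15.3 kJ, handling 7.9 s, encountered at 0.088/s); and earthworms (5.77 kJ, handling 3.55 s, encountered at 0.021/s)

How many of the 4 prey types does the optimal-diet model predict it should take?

3

Rank by E/h (kJ/s): wireworms 1.94, earthworms 1.63, ant pupae 1.13, cutworms 0.58. Include each in turn until the next type's E/h falls below the running intake rate.
Rate on top 1: 0.7942. earthworms: 1.63 > 0.7942 → include.
Rate on top 2: 0.8293. ant pupae: 1.13 > 0.8293 → include.
Rate on top 3: 0.9072. cutworms: 0.58 < 0.9072 → exclude; stop.
Optimal diet: wireworms, earthworms, ant pupae — 3 of 4 types.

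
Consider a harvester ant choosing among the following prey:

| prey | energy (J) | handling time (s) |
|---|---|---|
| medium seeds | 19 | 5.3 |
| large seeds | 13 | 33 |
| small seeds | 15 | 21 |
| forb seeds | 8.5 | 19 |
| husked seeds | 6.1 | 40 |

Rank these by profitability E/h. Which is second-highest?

In descending order of E/h:
medium seeds: 19/5.3 = 3.58 J/s
small seeds: 15/21 = 0.714 J/s
forb seeds: 8.5/19 = 0.447 J/s
large seeds: 13/33 = 0.394 J/s
husked seeds: 6.1/40 = 0.152 J/s

small seeds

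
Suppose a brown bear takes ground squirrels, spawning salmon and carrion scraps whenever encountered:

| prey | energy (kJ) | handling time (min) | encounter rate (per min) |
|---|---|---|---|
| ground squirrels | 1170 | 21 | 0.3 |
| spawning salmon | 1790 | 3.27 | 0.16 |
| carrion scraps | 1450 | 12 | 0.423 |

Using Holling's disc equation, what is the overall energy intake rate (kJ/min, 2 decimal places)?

R = Σλ_iE_i / (1 + Σλ_ih_i)
Numerator: 0.3×1170 + 0.16×1790 + 0.423×1450 = 1251
Denominator: 1 + 0.3×21 + 0.16×3.27 + 0.423×12 = 12.9
R = 1251/12.9 = 96.96 kJ/min

96.96 kJ/min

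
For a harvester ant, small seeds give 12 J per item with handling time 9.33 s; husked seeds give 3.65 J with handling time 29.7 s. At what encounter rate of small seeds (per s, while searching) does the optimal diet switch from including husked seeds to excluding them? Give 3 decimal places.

0.011 per s

At the threshold, the rate on small seeds alone equals the profitability of husked seeds: λ·12/(1 + λ·9.33) = 3.65/29.7 = 0.1229.
Rearranging, λ(12 − 0.1229×9.33) = 0.1229, so λ = 0.1229/10.85 = 0.01132 per s.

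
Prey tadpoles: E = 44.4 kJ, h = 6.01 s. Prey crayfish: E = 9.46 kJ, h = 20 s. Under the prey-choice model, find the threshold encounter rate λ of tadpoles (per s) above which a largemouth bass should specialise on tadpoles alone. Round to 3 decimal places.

At the threshold, the rate on tadpoles alone equals the profitability of crayfish: λ·44.4/(1 + λ·6.01) = 9.46/20 = 0.473.
Rearranging, λ(44.4 − 0.473×6.01) = 0.473, so λ = 0.473/41.56 = 0.01138 per s.

0.011 per s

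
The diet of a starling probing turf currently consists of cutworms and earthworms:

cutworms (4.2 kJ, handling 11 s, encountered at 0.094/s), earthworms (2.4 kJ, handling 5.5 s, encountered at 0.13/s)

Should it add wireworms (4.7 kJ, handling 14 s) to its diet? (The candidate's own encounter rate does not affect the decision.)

Yes

Current rate: (0.094×4.2 + 0.13×2.4)/(1 + 0.094×11 + 0.13×5.5) = 0.2571 kJ/s.
wireworms: E/h = 4.7/14 = 0.3357 kJ/s.
0.3357 > 0.2571, so adding wireworms raises the average — include it.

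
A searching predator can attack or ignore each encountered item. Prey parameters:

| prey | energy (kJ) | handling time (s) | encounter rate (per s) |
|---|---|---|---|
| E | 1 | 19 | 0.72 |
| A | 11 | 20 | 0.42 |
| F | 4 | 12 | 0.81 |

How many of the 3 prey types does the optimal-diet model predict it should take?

1

E/h in descending order: A 0.55, F 0.333, E 0.0526 kJ/s. The optimal diet is the largest prefix of this list for which every included type satisfies E_i/h_i > R on the types above it.
Rate on top 1: 0.4915. F: 0.333 < 0.4915 → exclude; stop.
Optimal diet: A — 1 of 3 types.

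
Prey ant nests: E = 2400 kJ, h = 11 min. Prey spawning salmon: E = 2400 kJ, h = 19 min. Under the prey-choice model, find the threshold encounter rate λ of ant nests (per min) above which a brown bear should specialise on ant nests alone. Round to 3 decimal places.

0.125 per min

Drop spawning salmon once their profitability E₂/h₂ falls below the rate achievable on ant nests alone: E₂/h₂ = λE₁/(1 + λh₁).
Solve for λ: λE₁h₂ = E₂(1 + λh₁) → λ(E₁h₂ − E₂h₁) = E₂ → λ = E₂/(E₁h₂ − E₂h₁).
λ = 2400/(2400×19 − 2400×11) = 2400/1.92e+04 = 0.125 per min.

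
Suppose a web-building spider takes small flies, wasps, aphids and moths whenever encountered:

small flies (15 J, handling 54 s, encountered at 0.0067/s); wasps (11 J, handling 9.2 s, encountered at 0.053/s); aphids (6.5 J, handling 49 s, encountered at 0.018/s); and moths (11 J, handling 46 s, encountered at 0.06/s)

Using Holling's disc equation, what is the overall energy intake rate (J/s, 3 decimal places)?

R = Σλ_iE_i / (1 + Σλ_ih_i)
Numerator: 0.0067×15 + 0.053×11 + 0.018×6.5 + 0.06×11 = 1.46
Denominator: 1 + 0.0067×54 + 0.053×9.2 + 0.018×49 + 0.06×46 = 5.491
R = 1.46/5.491 = 0.266 J/s

0.266 J/s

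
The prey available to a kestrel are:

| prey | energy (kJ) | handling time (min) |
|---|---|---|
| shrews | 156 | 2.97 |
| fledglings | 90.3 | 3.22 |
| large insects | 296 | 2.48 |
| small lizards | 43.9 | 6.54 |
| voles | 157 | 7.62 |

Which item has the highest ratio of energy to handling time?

large insects

Profitability E/h (kJ/min): shrews = 156/2.97 = 52.5, fledglings = 90.3/3.22 = 28, large insects = 296/2.48 = 119, small lizards = 43.9/6.54 = 6.71, voles = 157/7.62 = 20.6.
Ranked: large insects > shrews > fledglings > voles > small lizards.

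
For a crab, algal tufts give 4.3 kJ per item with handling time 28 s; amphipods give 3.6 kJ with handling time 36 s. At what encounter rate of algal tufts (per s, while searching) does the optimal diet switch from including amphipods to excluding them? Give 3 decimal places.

0.067 per s

The zero-one rule: include amphipods iff E₂/h₂ > λE₁/(1+λh₁). Equality gives the switch point.
λE₁h₂ = E₂ + λE₂h₁ ⇒ λ = E₂/(E₁h₂ − E₂h₁) = 3.6/(154.8 − 100.8) = 0.06667 per s.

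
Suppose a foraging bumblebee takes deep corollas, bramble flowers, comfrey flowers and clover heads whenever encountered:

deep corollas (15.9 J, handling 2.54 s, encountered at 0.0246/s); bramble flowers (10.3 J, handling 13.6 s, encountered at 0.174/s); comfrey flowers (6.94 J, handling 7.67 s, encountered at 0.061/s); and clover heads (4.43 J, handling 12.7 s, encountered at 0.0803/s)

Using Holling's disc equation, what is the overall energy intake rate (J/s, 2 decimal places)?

0.60 J/s

R = (0.0246×15.9 + 0.174×10.3 + 0.061×6.94 + 0.0803×4.43) / (1 + 0.0246×2.54 + 0.174×13.6 + 0.061×7.67 + 0.0803×12.7) = 2.962/4.917 = 0.6025 J/s.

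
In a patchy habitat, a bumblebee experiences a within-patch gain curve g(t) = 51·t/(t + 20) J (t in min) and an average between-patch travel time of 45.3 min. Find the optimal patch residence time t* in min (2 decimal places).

30.10 min

By the marginal value theorem, leave when the instantaneous gain rate g'(t) equals the habitat-wide average g(t)/(T + t).
g'(t) = 51·20/(t + 20)². Setting 51·20/(t+20)² = 51t/[(t+20)(45.3+t)] gives 20(45.3+t) = t(t+20), so t² = 20×45.3 = 906.
t* = √906 = 30.1 min.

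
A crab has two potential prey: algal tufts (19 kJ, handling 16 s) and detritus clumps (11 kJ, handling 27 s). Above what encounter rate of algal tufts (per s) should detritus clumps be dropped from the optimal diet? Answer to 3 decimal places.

At the threshold, the rate on algal tufts alone equals the profitability of detritus clumps: λ·19/(1 + λ·16) = 11/27 = 0.4074.
Rearranging, λ(19 − 0.4074×16) = 0.4074, so λ = 0.4074/12.48 = 0.03264 per s.

0.033 per s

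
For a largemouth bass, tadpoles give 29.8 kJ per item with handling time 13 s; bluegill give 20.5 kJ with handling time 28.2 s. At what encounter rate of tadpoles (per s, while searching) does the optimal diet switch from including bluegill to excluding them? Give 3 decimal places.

0.036 per s

At the threshold, the rate on tadpoles alone equals the profitability of bluegill: λ·29.8/(1 + λ·13) = 20.5/28.2 = 0.727.
Rearranging, λ(29.8 − 0.727×13) = 0.727, so λ = 0.727/20.35 = 0.03572 per s.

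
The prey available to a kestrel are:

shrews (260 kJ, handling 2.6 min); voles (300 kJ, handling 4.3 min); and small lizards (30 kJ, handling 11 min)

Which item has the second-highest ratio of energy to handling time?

Profitability E/h (kJ/min): shrews = 260/2.6 = 100, voles = 300/4.3 = 69.8, small lizards = 30/11 = 2.73.
Ranked: shrews > voles > small lizards.

voles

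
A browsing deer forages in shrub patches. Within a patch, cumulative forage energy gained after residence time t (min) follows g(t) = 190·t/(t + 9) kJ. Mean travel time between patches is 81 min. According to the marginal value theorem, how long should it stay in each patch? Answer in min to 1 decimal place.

27.0 min

Maximise g(t)/(T+t): set derivative to zero → g'(t)(T+t) = g(t).
g'(t) = 190·9/(t + 9)². Setting 190·9/(t+9)² = 190t/[(t+9)(81+t)] gives 9(81+t) = t(t+9), so t² = 9×81 = 729.
t* = √729 = 27 min.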